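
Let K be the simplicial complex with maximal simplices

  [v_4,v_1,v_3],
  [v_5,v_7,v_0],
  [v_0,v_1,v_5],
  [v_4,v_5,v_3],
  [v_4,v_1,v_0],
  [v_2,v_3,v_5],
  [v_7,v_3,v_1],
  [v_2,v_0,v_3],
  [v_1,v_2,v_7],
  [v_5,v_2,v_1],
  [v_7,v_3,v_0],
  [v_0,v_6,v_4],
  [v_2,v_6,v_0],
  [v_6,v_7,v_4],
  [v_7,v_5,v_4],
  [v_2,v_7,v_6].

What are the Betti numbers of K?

Take the total order v_0 < v_1 < v_2 < v_3 < v_4 < v_5 < v_6 < v_7 on the vertex set. Then K (dimension 2) consists of the simplices:

  0-simplices (8): [v_0], [v_1], [v_2], [v_3], [v_4], [v_5], [v_6], [v_7]
  1-simplices (24): (24 of them)
  2-simplices (16): (16 of them)

giving chain groups C_0 ≅ Z^8, C_1 ≅ Z^24, C_2 ≅ Z^16.

∂_1: C_1 → C_0 sends each edge [p,q] (with p < q) to q − p. For instance
  ∂[v_0,v_6] = [v_6] − [v_0].
As a 8×24 matrix over Z this has rank 7, with invariant factors (1,1,1,1,1,1,1).

∂_2: C_2 → C_1 sends each 2-simplex [p,q,r] to [q,r] − [p,r] + [p,q]. For instance
  ∂[v_4,v_6,v_7] = [v_6,v_7] − [v_4,v_7] + [v_4,v_6],
  ∂[v_0,v_5,v_7] = [v_5,v_7] − [v_0,v_7] + [v_0,v_5].
The resulting 24×16 matrix has rank 15, and its Smith normal form has invariant factors (1,1,1,1,1,1,1,1,1,1,1,1,1,1,1).

From H_k ≅ ker(∂_k) / im(∂_{k+1}) we obtain:

  H_0: rank C_0 − rank ∂_1 = 8 − 7 = 1, and the invariant factors of ∂_1 are all 1, so H_0 = Z.
  H_1: rank ker ∂_1 − rank ∂_2 = (24 − 7) − 15 = 2, and the invariant factors of ∂_2 are all 1, so H_1 = Z^2.
  H_2: rank ker ∂_2 − rank ∂_3 = (16 − 15) − 0 = 1, and there is no ∂_3, so H_2 = Z.

As a check, the Euler characteristic is 8 − 24 + 16 = 0, which agrees with 1 − 2 + 1 = 0.

Hence the Betti numbers are b_0 = 1, b_1 = 2, b_2 = 1.

b_0 = 1, b_1 = 2, b_2 = 1.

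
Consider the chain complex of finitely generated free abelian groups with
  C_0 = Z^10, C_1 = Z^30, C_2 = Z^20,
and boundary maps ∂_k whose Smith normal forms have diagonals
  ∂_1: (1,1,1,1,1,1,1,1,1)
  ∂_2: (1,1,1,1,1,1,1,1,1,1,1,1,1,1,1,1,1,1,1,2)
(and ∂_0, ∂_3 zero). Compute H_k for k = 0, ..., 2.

H_0 ≅ Z,  H_1 ≅ Z ⊕ Z/2,  H_2 = 0.

H_0: b_0 = 10 − 0 − 9 = 1; torsion from ∂_1 factors > 1: none. So H_0 ≅ Z.
H_1: b_1 = 30 − 9 − 20 = 1; torsion from ∂_2 factors > 1: [2]. So H_1 ≅ Z ⊕ Z/2.
H_2: b_2 = 20 − 20 − 0 = 0; torsion from ∂_3 factors > 1: none. So H_2 ≅ 0.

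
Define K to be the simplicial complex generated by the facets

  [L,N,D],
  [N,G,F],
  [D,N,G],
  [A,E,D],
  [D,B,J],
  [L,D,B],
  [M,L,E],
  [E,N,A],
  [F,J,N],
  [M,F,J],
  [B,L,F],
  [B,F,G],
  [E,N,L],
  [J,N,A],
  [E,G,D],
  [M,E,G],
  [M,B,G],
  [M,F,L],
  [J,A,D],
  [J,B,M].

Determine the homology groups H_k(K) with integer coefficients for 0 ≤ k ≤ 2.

Fix the vertex order A < B < D < E < F < G < J < L < M < N and write every simplex with vertices in increasing order. Then dim K = 2 and the simplices of K are:

  0-simplices (10): A, B, D, E, F, G, J, L, M, N
  1-simplices (30): AD, AE, AJ, AN, BD, BF, BG, BJ, BL, BM, DE, DG, DJ, DL, DN, EG, EL, EM, EN, FG, FJ, FL, FM, FN, GM, GN, JM, JN, LM, LN
  2-simplices (20): ADE, ADJ, AEN, AJN, BDJ, BDL, BFG, BFL, BGM, BJM, DEG, DGN, DLN, EGM, ELM, ELN, FGN, FJM, FJN, FLM

giving chain groups C_0 ≅ Z^10, C_1 ≅ Z^30, C_2 ≅ Z^20.

The boundary map ∂_1: C_1 → C_0 sends each edge [p,q] (with p < q) to q − p. For instance
  ∂BM = M − B.
The resulting 10×30 matrix has rank 9, and its Smith normal form has invariant factors (1,1,1,1,1,1,1,1,1).

∂_2: C_2 → C_1 maps a triangle to the signed sum of its edges. For instance
  ∂BDL = DL − BL + BD,
  ∂BDJ = DJ − BJ + BD.
The resulting 30×20 matrix has rank 20, and its Smith normal form has invariant factors (1,1,1,1,1,1,1,1,1,1,1,1,1,1,1,1,1,1,1,2).

Reading off H_k = ker ∂_k / im ∂_{k+1}:

  H_0: rank C_0 − rank ∂_1 = 10 − 9 = 1, and the invariant factors of ∂_1 are all 1, so H_0 = Z.
  H_1: rank ker ∂_1 − rank ∂_2 = (30 − 9) − 20 = 1, and ∂_2 has invariant factor 2 > 1, so H_1 = Z × Z/2.
  H_2: rank ker ∂_2 − rank ∂_3 = (20 − 20) − 0 = 0, and there is no ∂_3, so H_2 = 0.

(K is a triangulation of the Klein bottle.)

H_0 = Z,  H_1 = Z × Z/2,  H_2 = 0.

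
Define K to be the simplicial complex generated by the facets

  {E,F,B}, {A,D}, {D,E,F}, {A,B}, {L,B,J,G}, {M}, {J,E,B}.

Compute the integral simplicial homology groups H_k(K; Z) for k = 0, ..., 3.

H_0 ≅ Z^2,  H_1 ≅ Z,  H_2 = 0,  H_3 = 0.

Fix the vertex order A < B < D < E < F < G < J < L < M and write every simplex with vertices in increasing order. Then dim K = 3 and the simplices of K are:

  0-simplices (9): A, B, D, E, F, G, J, L, M
  1-simplices (14): AB, AD, BE, BF, BG, BJ, BL, DE, DF, EF, EJ, GJ, GL, JL
  2-simplices (7): BEF, BEJ, BGJ, BGL, BJL, DEF, GJL
  3-simplices (1): BGJL

Hence C_0 ≅ Z^9, C_1 ≅ Z^14, C_2 ≅ Z^7, C_3 ≅ Z^1.

Boundary ∂_1: C_1 → C_0 maps an edge to its endpoints' difference, ∂[p,q] = q − p.
The resulting 9×14 matrix has rank 7, and its Smith normal form has invariant factors (1,1,1,1,1,1,1).

∂_2: C_2 → C_1 sends each 2-simplex [p,q,r] to [q,r] − [p,r] + [p,q]. For instance
  ∂BGL = GL − BL + BG,
  ∂DEF = EF − DF + DE.
This gives a 14×7 integer matrix of rank 6; reducing to Smith normal form yields diagonal entries (1,1,1,1,1,1).

The boundary map ∂_3: C_3 → C_2 sends each 3-simplex σ to the alternating sum Σ_i (−1)^i (σ with its i-th vertex removed). For instance
  ∂BGJL = GJL − BJL + BGL − BGJ.
The resulting 7×1 matrix has rank 1, and its Smith normal form has invariant factors (1).

Now H_k = ker ∂_k / im ∂_{k+1}, so:

  H_0: rank C_0 − rank ∂_1 = 9 − 7 = 2, and the invariant factors of ∂_1 are all 1, so H_0 = Z^2.
  H_1: rank ker ∂_1 − rank ∂_2 = (14 − 7) − 6 = 1, and the invariant factors of ∂_2 are all 1, so H_1 = Z.
  H_2: rank ker ∂_2 − rank ∂_3 = (7 − 6) − 1 = 0, and the invariant factors of ∂_3 are all 1, so H_2 = 0.
  H_3: rank ker ∂_3 − rank ∂_4 = (1 − 1) − 0 = 0, and there is no ∂_4, so H_3 = 0.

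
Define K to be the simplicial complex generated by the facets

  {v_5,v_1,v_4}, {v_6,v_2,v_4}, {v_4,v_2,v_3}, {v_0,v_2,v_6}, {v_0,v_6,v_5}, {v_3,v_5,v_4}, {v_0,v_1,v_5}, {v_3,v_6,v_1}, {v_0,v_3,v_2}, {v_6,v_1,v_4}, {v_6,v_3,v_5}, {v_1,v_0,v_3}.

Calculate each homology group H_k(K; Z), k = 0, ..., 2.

H_0 = Z,  H_1 = Z/2,  H_2 = 0.

Take the total order v_0 < v_1 < v_2 < v_3 < v_4 < v_5 < v_6 on the vertex set. Then K (dimension 2) consists of the simplices:

  0-simplices (7): [v_0], [v_1], [v_2], [v_3], [v_4], [v_5], [v_6]
  1-simplices (18): (18 of them)
  2-simplices (12): (12 of them)

Hence C_0 ≅ Z^7, C_1 ≅ Z^18, C_2 ≅ Z^12.

∂_1: C_1 → C_0 sends each edge [p,q] (with p < q) to q − p.
This gives a 7×18 integer matrix of rank 6; reducing to Smith normal form yields diagonal entries (1,1,1,1,1,1).

Boundary ∂_2: C_2 → C_1 sends each 2-simplex [p,q,r] to [q,r] − [p,r] + [p,q]. For instance
  ∂[v_2,v_4,v_6] = [v_4,v_6] − [v_2,v_6] + [v_2,v_4],
  ∂[v_0,v_2,v_6] = [v_2,v_6] − [v_0,v_6] + [v_0,v_2].
The resulting 18×12 matrix has rank 12, and its Smith normal form has invariant factors (1,1,1,1,1,1,1,1,1,1,1,2).

From H_k ≅ ker(∂_k) / im(∂_{k+1}) we obtain:

  H_0: rank C_0 − rank ∂_1 = 7 − 6 = 1, and the invariant factors of ∂_1 are all 1, so H_0 ≅ Z.
  H_1: rank ker ∂_1 − rank ∂_2 = (18 − 6) − 12 = 0, and ∂_2 has invariant factor 2 > 1, so H_1 ≅ Z/2.
  H_2: rank ker ∂_2 − rank ∂_3 = (12 − 12) − 0 = 0, and there is no ∂_3, so H_2 ≅ 0.

As a check, the Euler characteristic is 7 − 18 + 12 = 1, which agrees with 1 − 0 + 0 = 1.
(K is a triangulation of the real projective plane RP^2.)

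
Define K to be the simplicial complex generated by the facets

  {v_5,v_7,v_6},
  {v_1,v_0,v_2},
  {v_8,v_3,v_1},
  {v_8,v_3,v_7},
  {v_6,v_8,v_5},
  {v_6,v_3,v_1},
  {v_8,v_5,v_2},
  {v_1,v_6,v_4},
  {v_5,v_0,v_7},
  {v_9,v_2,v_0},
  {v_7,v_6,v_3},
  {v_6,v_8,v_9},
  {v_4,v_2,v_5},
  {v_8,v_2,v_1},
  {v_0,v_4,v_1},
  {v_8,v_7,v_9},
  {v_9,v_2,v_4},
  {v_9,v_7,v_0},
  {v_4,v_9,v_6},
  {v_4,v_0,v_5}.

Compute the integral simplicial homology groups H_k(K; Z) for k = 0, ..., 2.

H_0 ≅ Z,  H_1 ≅ Z × Z/2,  H_2 = 0.

Order the vertices as v_0 < v_1 < v_2 < v_3 < v_4 < v_5 < v_6 < v_7 < v_8 < v_9. Listing each simplex with vertices in this order, K has dimension 2 with simplices:

  0-simplices (10): [v_0], [v_1], [v_2], [v_3], [v_4], [v_5], [v_6], [v_7], [v_8], [v_9]
  1-simplices (30): (30 of them)
  2-simplices (20): (20 of them)

Hence C_0 ≅ Z^10, C_1 ≅ Z^30, C_2 ≅ Z^20.

Boundary ∂_1: C_1 → C_0 sends each edge [p,q] (with p < q) to q − p. For instance
  ∂[v_0,v_7] = [v_7] − [v_0].
The 10×30 boundary matrix has rank 9 and Smith normal form diag(1,1,1,1,1,1,1,1,1).

The boundary map ∂_2: C_2 → C_1 sends each 2-simplex [p,q,r] to [q,r] − [p,r] + [p,q]. For instance
  ∂[v_3,v_7,v_8] = [v_7,v_8] − [v_3,v_8] + [v_3,v_7],
  ∂[v_6,v_8,v_9] = [v_8,v_9] − [v_6,v_9] + [v_6,v_8].
The resulting 30×20 matrix has rank 20, and its Smith normal form has invariant factors (1,1,1,1,1,1,1,1,1,1,1,1,1,1,1,1,1,1,1,2).

Reading off H_k = ker ∂_k / im ∂_{k+1}:

  H_0: rank C_0 − rank ∂_1 = 10 − 9 = 1, and the invariant factors of ∂_1 are all 1, so H_0 ≅ Z.
  H_1: rank ker ∂_1 − rank ∂_2 = (30 − 9) − 20 = 1, and ∂_2 has invariant factor 2 > 1, so H_1 ≅ Z × Z/2.
  H_2: rank ker ∂_2 − rank ∂_3 = (20 − 20) − 0 = 0, and there is no ∂_3, so H_2 ≅ 0.

As a check, the Euler characteristic is 10 − 30 + 20 = 0, which agrees with 1 − 1 + 0 = 0.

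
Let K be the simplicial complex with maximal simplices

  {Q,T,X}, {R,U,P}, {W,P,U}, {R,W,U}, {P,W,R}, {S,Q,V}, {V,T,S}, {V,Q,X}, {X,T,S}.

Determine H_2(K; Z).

H_2 = Z.

Order the vertices as P < Q < R < S < T < U < V < W < X. Listing each simplex with vertices in this order, K has dimension 2 with simplices:

  0-simplices (9): P, Q, R, S, T, U, V, W, X
  1-simplices (16): PR, PU, PW, QS, QT, QV, QX, RU, RW, ST, SV, SX, TV, TX, UW, VX
  2-simplices (9): PRU, PRW, PUW, QSV, QTX, QVX, RUW, STV, STX

Hence C_0 ≅ Z^9, C_1 ≅ Z^16, C_2 ≅ Z^9.

Boundary ∂_1: C_1 → C_0 is given by ∂[p,q] = [q] − [p].
The resulting 9×16 matrix has rank 7, and its Smith normal form has invariant factors (1,1,1,1,1,1,1).

Boundary ∂_2: C_2 → C_1 acts by ∂[p,q,r] = [q,r] − [p,r] + [p,q]. For instance
  ∂PUW = UW − PW + PU,
  ∂QVX = VX − QX + QV.
The resulting 16×9 matrix has rank 8, and its Smith normal form has invariant factors (1,1,1,1,1,1,1,1).

Computing H_k = (kernel of ∂_k) / (image of ∂_{k+1}):

  H_2: rank ker ∂_2 − rank ∂_3 = (9 − 8) − 0 = 1, and there is no ∂_3, so H_2 = Z.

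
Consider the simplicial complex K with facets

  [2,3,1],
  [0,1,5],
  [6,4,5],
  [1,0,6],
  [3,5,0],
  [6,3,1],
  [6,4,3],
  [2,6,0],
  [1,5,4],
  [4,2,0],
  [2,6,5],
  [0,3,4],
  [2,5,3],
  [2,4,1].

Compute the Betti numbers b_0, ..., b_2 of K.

b_0 = 1, b_1 = 2, b_2 = 1.

Order the vertices as 0 < 1 < 2 < 3 < 4 < 5 < 6. Listing each simplex with vertices in this order, K has dimension 2 with simplices:

  0-simplices (7): [0], [1], [2], [3], [4], [5], [6]
  1-simplices (21): [0,1], [0,2], [0,3], [0,4], [0,5], [0,6], [1,2], [1,3], [1,4], [1,5], [1,6], [2,3], [2,4], [2,5], [2,6], [3,4], [3,5], [3,6], [4,5], [4,6], [5,6]
  2-simplices (14): [0,1,5], [0,1,6], [0,2,4], [0,2,6], [0,3,4], [0,3,5], [1,2,3], [1,2,4], [1,3,6], [1,4,5], [2,3,5], [2,5,6], [3,4,6], [4,5,6]

giving chain groups C_0 ≅ Z^7, C_1 ≅ Z^21, C_2 ≅ Z^14.

Boundary ∂_1: C_1 → C_0 is given by ∂[p,q] = [q] − [p].
This gives a 7×21 integer matrix of rank 6; reducing to Smith normal form yields diagonal entries (1,1,1,1,1,1).

The boundary map ∂_2: C_2 → C_1 maps a triangle to the signed sum of its edges. For instance
  ∂[0,3,5] = [3,5] − [0,5] + [0,3],
  ∂[0,3,4] = [3,4] − [0,4] + [0,3].
The 21×14 boundary matrix has rank 13 and Smith normal form diag(1,1,1,1,1,1,1,1,1,1,1,1,1).

Now H_k = ker ∂_k / im ∂_{k+1}, so:

  H_0: rank C_0 − rank ∂_1 = 7 − 6 = 1, and the invariant factors of ∂_1 are all 1, so H_0 ≅ Z.
  H_1: rank ker ∂_1 − rank ∂_2 = (21 − 6) − 13 = 2, and the invariant factors of ∂_2 are all 1, so H_1 ≅ Z^2.
  H_2: rank ker ∂_2 − rank ∂_3 = (14 − 13) − 0 = 1, and there is no ∂_3, so H_2 ≅ Z.

Hence the Betti numbers are b_0 = 1, b_1 = 2, b_2 = 1.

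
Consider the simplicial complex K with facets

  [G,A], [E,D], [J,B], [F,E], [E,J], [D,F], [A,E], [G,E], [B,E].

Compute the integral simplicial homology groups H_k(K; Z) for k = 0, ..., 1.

Take the total order A < B < D < E < F < G < J on the vertex set. Then K (dimension 1) consists of the simplices:

  0-simplices (7): A, B, D, E, F, G, J
  1-simplices (9): AE, AG, BE, BJ, DE, DF, EF, EG, EJ

giving chain groups C_0 ≅ Z^7, C_1 ≅ Z^9.

Boundary ∂_1: C_1 → C_0 maps an edge to its endpoints' difference, ∂[p,q] = q − p. For instance
  ∂EJ = J − E.
The resulting 7×9 matrix has rank 6, and its Smith normal form has invariant factors (1,1,1,1,1,1).

Reading off H_k = ker ∂_k / im ∂_{k+1}:

  H_0: rank C_0 − rank ∂_1 = 7 − 6 = 1, and the invariant factors of ∂_1 are all 1, so H_0 ≅ Z.
  H_1: rank ker ∂_1 − rank ∂_2 = (9 − 6) − 0 = 3, and there is no ∂_2, so H_1 ≅ Z^3.

As a check, the Euler characteristic is 7 − 9 = -2, which agrees with 1 − 3 = -2.

H_0 = Z,  H_1 = Z^3.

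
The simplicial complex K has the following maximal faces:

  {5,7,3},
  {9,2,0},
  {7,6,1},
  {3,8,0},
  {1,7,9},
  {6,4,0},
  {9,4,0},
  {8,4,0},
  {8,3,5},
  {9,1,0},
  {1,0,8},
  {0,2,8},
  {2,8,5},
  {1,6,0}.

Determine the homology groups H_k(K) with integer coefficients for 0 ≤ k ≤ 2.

H_0 ≅ Z,  H_1 ≅ Z,  H_2 = 0.

Order the vertices as 0 < 1 < 2 < 3 < 4 < 5 < 6 < 7 < 8 < 9. Listing each simplex with vertices in this order, K has dimension 2 with simplices:

  0-simplices (10): [0], [1], [2], [3], [4], [5], [6], [7], [8], [9]
  1-simplices (24): (24 of them)
  2-simplices (14): [0,1,6], [0,1,8], [0,1,9], [0,2,8], [0,2,9], [0,3,8], [0,4,6], [0,4,8], [0,4,9], [1,6,7], [1,7,9], [2,5,8], [3,5,7], [3,5,8]

so the chain groups are C_0 ≅ Z^10, C_1 ≅ Z^24, C_2 ≅ Z^14.

∂_1: C_1 → C_0 maps an edge to its endpoints' difference, ∂[p,q] = q − p. For instance
  ∂[0,1] = [1] − [0].
The 10×24 boundary matrix has rank 9 and Smith normal form diag(1,1,1,1,1,1,1,1,1).

The boundary map ∂_2: C_2 → C_1 sends each 2-simplex [p,q,r] to [q,r] − [p,r] + [p,q]. For instance
  ∂[2,5,8] = [5,8] − [2,8] + [2,5],
  ∂[0,1,6] = [1,6] − [0,6] + [0,1].
This gives a 24×14 integer matrix of rank 14; reducing to Smith normal form yields diagonal entries (1,1,1,1,1,1,1,1,1,1,1,1,1,1).

Computing H_k = (kernel of ∂_k) / (image of ∂_{k+1}):

  H_0: rank C_0 − rank ∂_1 = 10 − 9 = 1, and the invariant factors of ∂_1 are all 1, so H_0 ≅ Z.
  H_1: rank ker ∂_1 − rank ∂_2 = (24 − 9) − 14 = 1, and the invariant factors of ∂_2 are all 1, so H_1 ≅ Z.
  H_2: rank ker ∂_2 − rank ∂_3 = (14 − 14) − 0 = 0, and there is no ∂_3, so H_2 ≅ 0.

As a check, the Euler characteristic is 10 − 24 + 14 = 0, which agrees with 1 − 1 + 0 = 0.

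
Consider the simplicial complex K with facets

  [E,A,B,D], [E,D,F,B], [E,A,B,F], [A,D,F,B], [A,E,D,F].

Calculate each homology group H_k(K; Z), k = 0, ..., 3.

Fix the vertex order A < B < D < E < F and write every simplex with vertices in increasing order. Then dim K = 3 and the simplices of K are:

  0-simplices (5): A, B, D, E, F
  1-simplices (10): AB, AD, AE, AF, BD, BE, BF, DE, DF, EF
  2-simplices (10): ABD, ABE, ABF, ADE, ADF, AEF, BDE, BDF, BEF, DEF
  3-simplices (5): ABDE, ABDF, ABEF, ADEF, BDEF

Hence C_0 ≅ Z^5, C_1 ≅ Z^10, C_2 ≅ Z^10, C_3 ≅ Z^5.

Boundary ∂_1: C_1 → C_0 is given by ∂[p,q] = [q] − [p].
This gives a 5×10 integer matrix of rank 4; reducing to Smith normal form yields diagonal entries (1,1,1,1).

Boundary ∂_2: C_2 → C_1 sends each 2-simplex [p,q,r] to [q,r] − [p,r] + [p,q]. For instance
  ∂BEF = EF − BF + BE,
  ∂ADE = DE − AE + AD.
The resulting 10×10 matrix has rank 6, and its Smith normal form has invariant factors (1,1,1,1,1,1).

The boundary map ∂_3: C_3 → C_2 sends each 3-simplex σ to the alternating sum Σ_i (−1)^i (σ with its i-th vertex removed). For instance
  ∂ADEF = DEF − AEF + ADF − ADE,
  ∂BDEF = DEF − BEF + BDF − BDE.
The resulting 10×5 matrix has rank 4, and its Smith normal form has invariant factors (1,1,1,1).

From H_k ≅ ker(∂_k) / im(∂_{k+1}) we obtain:

  H_0: rank C_0 − rank ∂_1 = 5 − 4 = 1, and the invariant factors of ∂_1 are all 1, so H_0 = Z.
  H_1: rank ker ∂_1 − rank ∂_2 = (10 − 4) − 6 = 0, and the invariant factors of ∂_2 are all 1, so H_1 = 0.
  H_2: rank ker ∂_2 − rank ∂_3 = (10 − 6) − 4 = 0, and the invariant factors of ∂_3 are all 1, so H_2 = 0.
  H_3: rank ker ∂_3 − rank ∂_4 = (5 − 4) − 0 = 1, and there is no ∂_4, so H_3 = Z.

As a check, the Euler characteristic is 5 − 10 + 10 − 5 = 0, which agrees with 1 − 0 + 0 − 1 = 0.

H_0 ≅ Z,  H_1 = 0,  H_2 = 0,  H_3 ≅ Z.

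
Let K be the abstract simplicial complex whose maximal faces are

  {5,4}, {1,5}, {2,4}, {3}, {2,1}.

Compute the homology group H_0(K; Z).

K has 5 vertices, 4 edges.
rank ∂_0 = 0, rank ∂_1 = 3 ⇒ b_0 = 5 − 0 − 3 = 2; all invariant factors of ∂_1 are 1 so no torsion. So H_0 ≅ Z^2.

H_0 = Z^2.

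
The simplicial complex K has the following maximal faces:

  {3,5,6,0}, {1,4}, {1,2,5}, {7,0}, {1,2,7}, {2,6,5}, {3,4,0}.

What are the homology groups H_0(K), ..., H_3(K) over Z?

Fix the vertex order 0 < 1 < 2 < 3 < 4 < 5 < 6 < 7 and write every simplex with vertices in increasing order. Then dim K = 3 and the simplices of K are:

  0-simplices (8): [0], [1], [2], [3], [4], [5], [6], [7]
  1-simplices (16): [0,3], [0,4], [0,5], [0,6], [0,7], [1,2], [1,4], [1,5], [1,7], [2,5], [2,6], [2,7], [3,4], [3,5], [3,6], [5,6]
  2-simplices (8): [0,3,4], [0,3,5], [0,3,6], [0,5,6], [1,2,5], [1,2,7], [2,5,6], [3,5,6]
  3-simplices (1): [0,3,5,6]

Hence C_0 ≅ Z^8, C_1 ≅ Z^16, C_2 ≅ Z^8, C_3 ≅ Z^1.

Boundary ∂_1: C_1 → C_0 sends each edge [p,q] (with p < q) to q − p. For instance
  ∂[3,5] = [5] − [3].
The resulting 8×16 matrix has rank 7, and its Smith normal form has invariant factors (1,1,1,1,1,1,1).

∂_2: C_2 → C_1 acts by ∂[p,q,r] = [q,r] − [p,r] + [p,q]. For instance
  ∂[2,5,6] = [5,6] − [2,6] + [2,5],
  ∂[1,2,5] = [2,5] − [1,5] + [1,2].
The 16×8 boundary matrix has rank 7 and Smith normal form diag(1,1,1,1,1,1,1).

∂_3: C_3 → C_2 sends each 3-simplex σ to the alternating sum Σ_i (−1)^i (σ with its i-th vertex removed). For instance
  ∂[0,3,5,6] = [3,5,6] − [0,5,6] + [0,3,6] − [0,3,5].
The resulting 8×1 matrix has rank 1, and its Smith normal form has invariant factors (1).

Now H_k = ker ∂_k / im ∂_{k+1}, so:

  H_0: rank C_0 − rank ∂_1 = 8 − 7 = 1, and the invariant factors of ∂_1 are all 1, so H_0 = Z.
  H_1: rank ker ∂_1 − rank ∂_2 = (16 − 7) − 7 = 2, and the invariant factors of ∂_2 are all 1, so H_1 = Z^2.
  H_2: rank ker ∂_2 − rank ∂_3 = (8 − 7) − 1 = 0, and the invariant factors of ∂_3 are all 1, so H_2 = 0.
  H_3: rank ker ∂_3 − rank ∂_4 = (1 − 1) − 0 = 0, and there is no ∂_4, so H_3 = 0.

H_0 ≅ Z,  H_1 ≅ Z^2,  H_2 = 0,  H_3 = 0.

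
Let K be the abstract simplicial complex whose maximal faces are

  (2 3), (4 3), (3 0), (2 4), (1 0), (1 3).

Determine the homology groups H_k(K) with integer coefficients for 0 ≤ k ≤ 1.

H_0 = Z,  H_1 = Z^2.

Order the vertices as 0 < 1 < 2 < 3 < 4. Listing each simplex with vertices in this order, K has dimension 1 with simplices:

  0-simplices (5): [0], [1], [2], [3], [4]
  1-simplices (6): [0,1], [0,3], [1,3], [2,3], [2,4], [3,4]

so the chain groups are C_0 ≅ Z^5, C_1 ≅ Z^6.

The boundary map ∂_1: C_1 → C_0 maps an edge to its endpoints' difference, ∂[p,q] = q − p. For instance
  ∂[0,1] = [1] − [0].
This gives a 5×6 integer matrix of rank 4; reducing to Smith normal form yields diagonal entries (1,1,1,1).

Reading off H_k = ker ∂_k / im ∂_{k+1}:

  H_0: rank C_0 − rank ∂_1 = 5 − 4 = 1, and the invariant factors of ∂_1 are all 1, so H_0 = Z.
  H_1: rank ker ∂_1 − rank ∂_2 = (6 − 4) − 0 = 2, and there is no ∂_2, so H_1 = Z^2.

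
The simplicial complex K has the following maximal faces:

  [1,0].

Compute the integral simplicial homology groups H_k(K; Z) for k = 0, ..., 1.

Fix the vertex order 0 < 1 and write every simplex with vertices in increasing order. Then dim K = 1 and the simplices of K are:

  0-simplices (2): [0], [1]
  1-simplices (1): [0,1]

giving chain groups C_0 ≅ Z^2, C_1 ≅ Z^1.

Boundary ∂_1: C_1 → C_0 sends each edge [p,q] (with p < q) to q − p. For instance
  ∂[0,1] = [1] − [0].
This gives a 2×1 integer matrix of rank 1; reducing to Smith normal form yields diagonal entries (1).

Computing H_k = (kernel of ∂_k) / (image of ∂_{k+1}):

  H_0: rank C_0 − rank ∂_1 = 2 − 1 = 1, and the invariant factors of ∂_1 are all 1, so H_0 ≅ Z.
  H_1: rank ker ∂_1 − rank ∂_2 = (1 − 1) − 0 = 0, and there is no ∂_2, so H_1 ≅ 0.

(K is a triangulation of the 1-simplex.)

H_0 = Z,  H_1 = 0.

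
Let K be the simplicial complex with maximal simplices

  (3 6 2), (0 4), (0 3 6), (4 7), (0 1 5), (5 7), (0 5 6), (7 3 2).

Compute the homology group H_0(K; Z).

H_0 = Z.

We work with the vertex ordering 0 < 1 < 2 < 3 < 4 < 5 < 6 < 7. The simplices of K, each written with vertices in increasing order, are:

  0-simplices (8): [0], [1], [2], [3], [4], [5], [6], [7]
  1-simplices (14): [0,1], [0,3], [0,4], [0,5], [0,6], [1,5], [2,3], [2,6], [2,7], [3,6], [3,7], [4,7], [5,6], [5,7]
  2-simplices (5): [0,1,5], [0,3,6], [0,5,6], [2,3,6], [2,3,7]

giving chain groups C_0 ≅ Z^8, C_1 ≅ Z^14, C_2 ≅ Z^5.

∂_1: C_1 → C_0 is given by ∂[p,q] = [q] − [p]. For instance
  ∂[2,3] = [3] − [2].
The 8×14 boundary matrix has rank 7 and Smith normal form diag(1,1,1,1,1,1,1).

Boundary ∂_2: C_2 → C_1 maps a triangle to the signed sum of its edges. For instance
  ∂[0,3,6] = [3,6] − [0,6] + [0,3],
  ∂[0,5,6] = [5,6] − [0,6] + [0,5].
This gives a 14×5 integer matrix of rank 5; reducing to Smith normal form yields diagonal entries (1,1,1,1,1).

Now H_k = ker ∂_k / im ∂_{k+1}, so:

  H_0: rank C_0 − rank ∂_1 = 8 − 7 = 1, and the invariant factors of ∂_1 are all 1, so H_0 = Z.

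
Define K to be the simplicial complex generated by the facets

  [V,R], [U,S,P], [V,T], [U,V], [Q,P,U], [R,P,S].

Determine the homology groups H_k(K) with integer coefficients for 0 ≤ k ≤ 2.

H_0 ≅ Z,  H_1 ≅ Z,  H_2 = 0.

We work with the vertex ordering P < Q < R < S < T < U < V. The simplices of K, each written with vertices in increasing order, are:

  0-simplices (7): P, Q, R, S, T, U, V
  1-simplices (10): PQ, PR, PS, PU, QU, RS, RV, SU, TV, UV
  2-simplices (3): PQU, PRS, PSU

giving chain groups C_0 ≅ Z^7, C_1 ≅ Z^10, C_2 ≅ Z^3.

∂_1: C_1 → C_0 sends each edge [p,q] (with p < q) to q − p. For instance
  ∂UV = V − U.
The 7×10 boundary matrix has rank 6 and Smith normal form diag(1,1,1,1,1,1).

The boundary map ∂_2: C_2 → C_1 acts by ∂[p,q,r] = [q,r] − [p,r] + [p,q]. For instance
  ∂PSU = SU − PU + PS,
  ∂PQU = QU − PU + PQ.
The resulting 10×3 matrix has rank 3, and its Smith normal form has invariant factors (1,1,1).

Reading off H_k = ker ∂_k / im ∂_{k+1}:

  H_0: rank C_0 − rank ∂_1 = 7 − 6 = 1, and the invariant factors of ∂_1 are all 1, so H_0 ≅ Z.
  H_1: rank ker ∂_1 − rank ∂_2 = (10 − 6) − 3 = 1, and the invariant factors of ∂_2 are all 1, so H_1 ≅ Z.
  H_2: rank ker ∂_2 − rank ∂_3 = (3 − 3) − 0 = 0, and there is no ∂_3, so H_2 ≅ 0.

As a check, the Euler characteristic is 7 − 10 + 3 = 0, which agrees with 1 − 1 + 0 = 0.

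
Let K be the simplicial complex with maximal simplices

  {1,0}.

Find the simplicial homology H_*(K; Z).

H_0 = Z,  H_1 = 0.

Order the vertices as 0 < 1. Listing each simplex with vertices in this order, K has dimension 1 with simplices:

  0-simplices (2): [0], [1]
  1-simplices (1): [0,1]

so the chain groups are C_0 ≅ Z^2, C_1 ≅ Z^1.

Boundary ∂_1: C_1 → C_0 maps an edge to its endpoints' difference, ∂[p,q] = q − p. For instance
  ∂[0,1] = [1] − [0].
The resulting 2×1 matrix has rank 1, and its Smith normal form has invariant factors (1).

Reading off H_k = ker ∂_k / im ∂_{k+1}:

  H_0: rank C_0 − rank ∂_1 = 2 − 1 = 1, and the invariant factors of ∂_1 are all 1, so H_0 ≅ Z.
  H_1: rank ker ∂_1 − rank ∂_2 = (1 − 1) − 0 = 0, and there is no ∂_2, so H_1 ≅ 0.

(K is a triangulation of the 1-simplex.)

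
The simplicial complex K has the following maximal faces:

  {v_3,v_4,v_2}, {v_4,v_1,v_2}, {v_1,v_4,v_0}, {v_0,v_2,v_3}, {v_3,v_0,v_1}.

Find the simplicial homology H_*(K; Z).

Order the vertices as v_0 < v_1 < v_2 < v_3 < v_4. Listing each simplex with vertices in this order, K has dimension 2 with simplices:

  0-simplices (5): [v_0], [v_1], [v_2], [v_3], [v_4]
  1-simplices (10): [v_0,v_1], [v_0,v_2], [v_0,v_3], [v_0,v_4], [v_1,v_2], [v_1,v_3], [v_1,v_4], [v_2,v_3], [v_2,v_4], [v_3,v_4]
  2-simplices (5): [v_0,v_1,v_3], [v_0,v_1,v_4], [v_0,v_2,v_3], [v_1,v_2,v_4], [v_2,v_3,v_4]

so the chain groups are C_0 ≅ Z^5, C_1 ≅ Z^10, C_2 ≅ Z^5.

Boundary ∂_1: C_1 → C_0 maps an edge to its endpoints' difference, ∂[p,q] = q − p. For instance
  ∂[v_2,v_3] = [v_3] − [v_2].
The resulting 5×10 matrix has rank 4, and its Smith normal form has invariant factors (1,1,1,1).

Boundary ∂_2: C_2 → C_1 sends each 2-simplex [p,q,r] to [q,r] − [p,r] + [p,q]. For instance
  ∂[v_1,v_2,v_4] = [v_2,v_4] − [v_1,v_4] + [v_1,v_2],
  ∂[v_0,v_1,v_3] = [v_1,v_3] − [v_0,v_3] + [v_0,v_1].
This gives a 10×5 integer matrix of rank 5; reducing to Smith normal form yields diagonal entries (1,1,1,1,1).

Computing H_k = (kernel of ∂_k) / (image of ∂_{k+1}):

  H_0: rank C_0 − rank ∂_1 = 5 − 4 = 1, and the invariant factors of ∂_1 are all 1, so H_0 ≅ Z.
  H_1: rank ker ∂_1 − rank ∂_2 = (10 − 4) − 5 = 1, and the invariant factors of ∂_2 are all 1, so H_1 ≅ Z.
  H_2: rank ker ∂_2 − rank ∂_3 = (5 − 5) − 0 = 0, and there is no ∂_3, so H_2 ≅ 0.

H_0 ≅ Z,  H_1 ≅ Z,  H_2 = 0.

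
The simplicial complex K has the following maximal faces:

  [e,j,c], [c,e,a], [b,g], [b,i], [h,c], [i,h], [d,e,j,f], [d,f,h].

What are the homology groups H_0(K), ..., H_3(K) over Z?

H_0 = Z,  H_1 = Z,  H_2 = 0,  H_3 = 0.

Fix the vertex order a < b < c < d < e < f < g < h < i < j and write every simplex with vertices in increasing order. Then dim K = 3 and the simplices of K are:

  0-simplices (10): a, b, c, d, e, f, g, h, i, j
  1-simplices (16): ac, ae, bg, bi, ce, ch, cj, de, df, dh, dj, ef, ej, fh, fj, hi
  2-simplices (7): ace, cej, def, dej, dfh, dfj, efj
  3-simplices (1): defj

Hence C_0 ≅ Z^10, C_1 ≅ Z^16, C_2 ≅ Z^7, C_3 ≅ Z^1.

The boundary map ∂_1: C_1 → C_0 sends each edge [p,q] (with p < q) to q − p.
The resulting 10×16 matrix has rank 9, and its Smith normal form has invariant factors (1,1,1,1,1,1,1,1,1).

The boundary map ∂_2: C_2 → C_1 maps a triangle to the signed sum of its edges. For instance
  ∂dfj = fj − dj + df,
  ∂def = ef − df + de.
The resulting 16×7 matrix has rank 6, and its Smith normal form has invariant factors (1,1,1,1,1,1).

∂_3: C_3 → C_2 sends each 3-simplex σ to the alternating sum Σ_i (−1)^i (σ with its i-th vertex removed). For instance
  ∂defj = efj − dfj + dej − def.
As a 7×1 matrix over Z this has rank 1, with invariant factors (1).

Now H_k = ker ∂_k / im ∂_{k+1}, so:

  H_0: rank C_0 − rank ∂_1 = 10 − 9 = 1, and the invariant factors of ∂_1 are all 1, so H_0 ≅ Z.
  H_1: rank ker ∂_1 − rank ∂_2 = (16 − 9) − 6 = 1, and the invariant factors of ∂_2 are all 1, so H_1 ≅ Z.
  H_2: rank ker ∂_2 − rank ∂_3 = (7 − 6) − 1 = 0, and the invariant factors of ∂_3 are all 1, so H_2 ≅ 0.
  H_3: rank ker ∂_3 − rank ∂_4 = (1 − 1) − 0 = 0, and there is no ∂_4, so H_3 ≅ 0.

As a check, the Euler characteristic is 10 − 16 + 7 − 1 = 0, which agrees with 1 − 1 + 0 − 0 = 0.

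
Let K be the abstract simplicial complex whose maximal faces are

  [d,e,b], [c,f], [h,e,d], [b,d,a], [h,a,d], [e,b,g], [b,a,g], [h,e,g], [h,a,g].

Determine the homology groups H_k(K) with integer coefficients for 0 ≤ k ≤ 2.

H_0 ≅ Z^2,  H_1 = 0,  H_2 ≅ Z.

Fix the vertex order a < b < c < d < e < f < g < h and write every simplex with vertices in increasing order. Then dim K = 2 and the simplices of K are:

  0-simplices (8): a, b, c, d, e, f, g, h
  1-simplices (13): ab, ad, ag, ah, bd, be, bg, cf, de, dh, eg, eh, gh
  2-simplices (8): abd, abg, adh, agh, bde, beg, deh, egh

giving chain groups C_0 ≅ Z^8, C_1 ≅ Z^13, C_2 ≅ Z^8.

The boundary map ∂_1: C_1 → C_0 sends each edge [p,q] (with p < q) to q − p. For instance
  ∂cf = f − c.
The resulting 8×13 matrix has rank 6, and its Smith normal form has invariant factors (1,1,1,1,1,1).

Boundary ∂_2: C_2 → C_1 sends each 2-simplex [p,q,r] to [q,r] − [p,r] + [p,q]. For instance
  ∂abd = bd − ad + ab,
  ∂agh = gh − ah + ag.
As a 13×8 matrix over Z this has rank 7, with invariant factors (1,1,1,1,1,1,1).

From H_k ≅ ker(∂_k) / im(∂_{k+1}) we obtain:

  H_0: rank C_0 − rank ∂_1 = 8 − 6 = 2, and the invariant factors of ∂_1 are all 1, so H_0 = Z^2.
  H_1: rank ker ∂_1 − rank ∂_2 = (13 − 6) − 7 = 0, and the invariant factors of ∂_2 are all 1, so H_1 = 0.
  H_2: rank ker ∂_2 − rank ∂_3 = (8 − 7) − 0 = 1, and there is no ∂_3, so H_2 = Z.

(K is a triangulation of the disjoint union of the 1-simplex and the 2-sphere S^2.)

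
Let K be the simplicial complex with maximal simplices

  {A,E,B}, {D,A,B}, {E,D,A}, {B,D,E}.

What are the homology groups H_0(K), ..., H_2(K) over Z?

Fix the vertex order A < B < D < E and write every simplex with vertices in increasing order. Then dim K = 2 and the simplices of K are:

  0-simplices (4): A, B, D, E
  1-simplices (6): AB, AD, AE, BD, BE, DE
  2-simplices (4): ABD, ABE, ADE, BDE

giving chain groups C_0 ≅ Z^4, C_1 ≅ Z^6, C_2 ≅ Z^4.

Boundary ∂_1: C_1 → C_0 is given by ∂[p,q] = [q] − [p].
This gives a 4×6 integer matrix of rank 3; reducing to Smith normal form yields diagonal entries (1,1,1).

The boundary map ∂_2: C_2 → C_1 acts by ∂[p,q,r] = [q,r] − [p,r] + [p,q]. For instance
  ∂ADE = DE − AE + AD,
  ∂ABD = BD − AD + AB.
The resulting 6×4 matrix has rank 3, and its Smith normal form has invariant factors (1,1,1).

From H_k ≅ ker(∂_k) / im(∂_{k+1}) we obtain:

  H_0: rank C_0 − rank ∂_1 = 4 − 3 = 1, and the invariant factors of ∂_1 are all 1, so H_0 = Z.
  H_1: rank ker ∂_1 − rank ∂_2 = (6 − 3) − 3 = 0, and the invariant factors of ∂_2 are all 1, so H_1 = 0.
  H_2: rank ker ∂_2 − rank ∂_3 = (4 − 3) − 0 = 1, and there is no ∂_3, so H_2 = Z.

As a check, the Euler characteristic is 4 − 6 + 4 = 2, which agrees with 1 − 0 + 1 = 2.

H_0 ≅ Z,  H_1 = 0,  H_2 ≅ Z.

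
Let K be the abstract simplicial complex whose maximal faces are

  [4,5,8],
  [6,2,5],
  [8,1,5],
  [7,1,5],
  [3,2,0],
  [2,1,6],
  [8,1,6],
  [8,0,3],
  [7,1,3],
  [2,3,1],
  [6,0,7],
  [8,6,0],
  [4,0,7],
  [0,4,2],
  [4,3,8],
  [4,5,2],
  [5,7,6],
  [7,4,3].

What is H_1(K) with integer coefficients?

We work with the vertex ordering 0 < 1 < 2 < 3 < 4 < 5 < 6 < 7 < 8. The simplices of K, each written with vertices in increasing order, are:

  0-simplices (9): [0], [1], [2], [3], [4], [5], [6], [7], [8]
  1-simplices (27): (27 of them)
  2-simplices (18): [0,2,3], [0,2,4], [0,3,8], [0,4,7], [0,6,7], [0,6,8], [1,2,3], [1,2,6], [1,3,7], [1,5,7], [1,5,8], [1,6,8], [2,4,5], [2,5,6], [3,4,7], [3,4,8], [4,5,8], [5,6,7]

Hence C_0 ≅ Z^9, C_1 ≅ Z^27, C_2 ≅ Z^18.

The boundary map ∂_1: C_1 → C_0 maps an edge to its endpoints' difference, ∂[p,q] = q − p. For instance
  ∂[2,3] = [3] − [2].
As a 9×27 matrix over Z this has rank 8, with invariant factors (1,1,1,1,1,1,1,1).

∂_2: C_2 → C_1 acts by ∂[p,q,r] = [q,r] − [p,r] + [p,q]. For instance
  ∂[1,2,3] = [2,3] − [1,3] + [1,2],
  ∂[0,2,3] = [2,3] − [0,3] + [0,2].
The resulting 27×18 matrix has rank 18, and its Smith normal form has invariant factors (1,1,1,1,1,1,1,1,1,1,1,1,1,1,1,1,1,2).

Computing H_k = (kernel of ∂_k) / (image of ∂_{k+1}):

  H_1: rank ker ∂_1 − rank ∂_2 = (27 − 8) − 18 = 1, and ∂_2 has invariant factor 2 > 1, so H_1 = Z ⊕ Z/2.

H_1 = Z ⊕ Z/2.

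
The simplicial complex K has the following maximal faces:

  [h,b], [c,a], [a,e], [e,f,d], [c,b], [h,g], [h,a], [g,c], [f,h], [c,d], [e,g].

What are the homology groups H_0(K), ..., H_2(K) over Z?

Take the total order a < b < c < d < e < f < g < h on the vertex set. Then K (dimension 2) consists of the simplices:

  0-simplices (8): a, b, c, d, e, f, g, h
  1-simplices (13): ac, ae, ah, bc, bh, cd, cg, de, df, ef, eg, fh, gh
  2-simplices (1): def

so the chain groups are C_0 ≅ Z^8, C_1 ≅ Z^13, C_2 ≅ Z^1.

Boundary ∂_1: C_1 → C_0 sends each edge [p,q] (with p < q) to q − p.
As a 8×13 matrix over Z this has rank 7, with invariant factors (1,1,1,1,1,1,1).

The boundary map ∂_2: C_2 → C_1 maps a triangle to the signed sum of its edges. For instance
  ∂def = ef − df + de.
This gives a 13×1 integer matrix of rank 1; reducing to Smith normal form yields diagonal entries (1).

From H_k ≅ ker(∂_k) / im(∂_{k+1}) we obtain:

  H_0: rank C_0 − rank ∂_1 = 8 − 7 = 1, and the invariant factors of ∂_1 are all 1, so H_0 ≅ Z.
  H_1: rank ker ∂_1 − rank ∂_2 = (13 − 7) − 1 = 5, and the invariant factors of ∂_2 are all 1, so H_1 ≅ Z^5.
  H_2: rank ker ∂_2 − rank ∂_3 = (1 − 1) − 0 = 0, and there is no ∂_3, so H_2 ≅ 0.

As a check, the Euler characteristic is 8 − 13 + 1 = -4, which agrees with 1 − 5 + 0 = -4.

H_0 ≅ Z,  H_1 ≅ Z^5,  H_2 = 0.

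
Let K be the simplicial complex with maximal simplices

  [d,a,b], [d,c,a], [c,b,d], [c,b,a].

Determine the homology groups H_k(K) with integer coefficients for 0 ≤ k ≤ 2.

We work with the vertex ordering a < b < c < d. The simplices of K, each written with vertices in increasing order, are:

  0-simplices (4): a, b, c, d
  1-simplices (6): ab, ac, ad, bc, bd, cd
  2-simplices (4): abc, abd, acd, bcd

so the chain groups are C_0 ≅ Z^4, C_1 ≅ Z^6, C_2 ≅ Z^4.

Boundary ∂_1: C_1 → C_0 maps an edge to its endpoints' difference, ∂[p,q] = q − p. For instance
  ∂cd = d − c.
The resulting 4×6 matrix has rank 3, and its Smith normal form has invariant factors (1,1,1).

Boundary ∂_2: C_2 → C_1 acts by ∂[p,q,r] = [q,r] − [p,r] + [p,q]. For instance
  ∂bcd = cd − bd + bc,
  ∂abd = bd − ad + ab.
This gives a 6×4 integer matrix of rank 3; reducing to Smith normal form yields diagonal entries (1,1,1).

Computing H_k = (kernel of ∂_k) / (image of ∂_{k+1}):

  H_0: rank C_0 − rank ∂_1 = 4 − 3 = 1, and the invariant factors of ∂_1 are all 1, so H_0 ≅ Z.
  H_1: rank ker ∂_1 − rank ∂_2 = (6 − 3) − 3 = 0, and the invariant factors of ∂_2 are all 1, so H_1 ≅ 0.
  H_2: rank ker ∂_2 − rank ∂_3 = (4 − 3) − 0 = 1, and there is no ∂_3, so H_2 ≅ Z.

(K is a triangulation of the 2-sphere S^2.)

H_0 = Z,  H_1 = 0,  H_2 = Z.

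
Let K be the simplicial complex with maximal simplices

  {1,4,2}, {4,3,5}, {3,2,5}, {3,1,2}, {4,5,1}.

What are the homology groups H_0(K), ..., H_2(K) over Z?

H_0 ≅ Z,  H_1 ≅ Z,  H_2 = 0.

K has 5 vertices, 10 edges, 5 triangles.
rank ∂_0 = 0, rank ∂_1 = 4 ⇒ b_0 = 5 − 0 − 4 = 1; all invariant factors of ∂_1 are 1 so no torsion. So H_0 ≅ Z.
rank ∂_1 = 4, rank ∂_2 = 5 ⇒ b_1 = 10 − 4 − 5 = 1; all invariant factors of ∂_2 are 1 so no torsion. So H_1 ≅ Z.
rank ∂_2 = 5, rank ∂_3 = 0 ⇒ b_2 = 5 − 5 − 0 = 0. So H_2 ≅ 0.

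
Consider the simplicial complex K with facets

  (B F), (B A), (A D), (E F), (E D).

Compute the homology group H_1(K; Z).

Fix the vertex order A < B < D < E < F and write every simplex with vertices in increasing order. Then dim K = 1 and the simplices of K are:

  0-simplices (5): A, B, D, E, F
  1-simplices (5): AB, AD, BF, DE, EF

so the chain groups are C_0 ≅ Z^5, C_1 ≅ Z^5.

Boundary ∂_1: C_1 → C_0 sends each edge [p,q] (with p < q) to q − p. For instance
  ∂AB = B − A.
The resulting 5×5 matrix has rank 4, and its Smith normal form has invariant factors (1,1,1,1).

Reading off H_k = ker ∂_k / im ∂_{k+1}:

  H_1: rank ker ∂_1 − rank ∂_2 = (5 − 4) − 0 = 1, and there is no ∂_2, so H_1 = Z.

H_1 ≅ Z.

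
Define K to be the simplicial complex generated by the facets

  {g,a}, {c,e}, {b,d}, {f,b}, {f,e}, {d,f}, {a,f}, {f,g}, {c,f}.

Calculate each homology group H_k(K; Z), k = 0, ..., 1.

H_0 = Z,  H_1 = Z^3.

Order the vertices as a < b < c < d < e < f < g. Listing each simplex with vertices in this order, K has dimension 1 with simplices:

  0-simplices (7): a, b, c, d, e, f, g
  1-simplices (9): af, ag, bd, bf, ce, cf, df, ef, fg

so the chain groups are C_0 ≅ Z^7, C_1 ≅ Z^9.

∂_1: C_1 → C_0 sends each edge [p,q] (with p < q) to q − p.
The resulting 7×9 matrix has rank 6, and its Smith normal form has invariant factors (1,1,1,1,1,1).

Computing H_k = (kernel of ∂_k) / (image of ∂_{k+1}):

  H_0: rank C_0 − rank ∂_1 = 7 − 6 = 1, and the invariant factors of ∂_1 are all 1, so H_0 = Z.
  H_1: rank ker ∂_1 − rank ∂_2 = (9 − 6) − 0 = 3, and there is no ∂_2, so H_1 = Z^3.

As a check, the Euler characteristic is 7 − 9 = -2, which agrees with 1 − 3 = -2.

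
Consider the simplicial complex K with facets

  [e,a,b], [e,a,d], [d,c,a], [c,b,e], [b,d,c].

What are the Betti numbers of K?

We work with the vertex ordering a < b < c < d < e. The simplices of K, each written with vertices in increasing order, are:

  0-simplices (5): a, b, c, d, e
  1-simplices (10): ab, ac, ad, ae, bc, bd, be, cd, ce, de
  2-simplices (5): abe, acd, ade, bcd, bce

so the chain groups are C_0 ≅ Z^5, C_1 ≅ Z^10, C_2 ≅ Z^5.

Boundary ∂_1: C_1 → C_0 maps an edge to its endpoints' difference, ∂[p,q] = q − p.
The resulting 5×10 matrix has rank 4, and its Smith normal form has invariant factors (1,1,1,1).

The boundary map ∂_2: C_2 → C_1 acts by ∂[p,q,r] = [q,r] − [p,r] + [p,q]. For instance
  ∂bcd = cd − bd + bc,
  ∂abe = be − ae + ab.
The resulting 10×5 matrix has rank 5, and its Smith normal form has invariant factors (1,1,1,1,1).

From H_k ≅ ker(∂_k) / im(∂_{k+1}) we obtain:

  H_0: rank C_0 − rank ∂_1 = 5 − 4 = 1, and the invariant factors of ∂_1 are all 1, so H_0 ≅ Z.
  H_1: rank ker ∂_1 − rank ∂_2 = (10 − 4) − 5 = 1, and the invariant factors of ∂_2 are all 1, so H_1 ≅ Z.
  H_2: rank ker ∂_2 − rank ∂_3 = (5 − 5) − 0 = 0, and there is no ∂_3, so H_2 ≅ 0.

Hence the Betti numbers are b_0 = 1, b_1 = 1, b_2 = 0.

b_0 = 1, b_1 = 1, b_2 = 0.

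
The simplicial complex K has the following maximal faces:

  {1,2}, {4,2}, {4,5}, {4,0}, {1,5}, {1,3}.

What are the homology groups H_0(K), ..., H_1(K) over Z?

Fix the vertex order 0 < 1 < 2 < 3 < 4 < 5 and write every simplex with vertices in increasing order. Then dim K = 1 and the simplices of K are:

  0-simplices (6): [0], [1], [2], [3], [4], [5]
  1-simplices (6): [0,4], [1,2], [1,3], [1,5], [2,4], [4,5]

so the chain groups are C_0 ≅ Z^6, C_1 ≅ Z^6.

The boundary map ∂_1: C_1 → C_0 is given by ∂[p,q] = [q] − [p]. For instance
  ∂[4,5] = [5] − [4].
As a 6×6 matrix over Z this has rank 5, with invariant factors (1,1,1,1,1).

Reading off H_k = ker ∂_k / im ∂_{k+1}:

  H_0: rank C_0 − rank ∂_1 = 6 − 5 = 1, and the invariant factors of ∂_1 are all 1, so H_0 ≅ Z.
  H_1: rank ker ∂_1 − rank ∂_2 = (6 − 5) − 0 = 1, and there is no ∂_2, so H_1 ≅ Z.

As a check, the Euler characteristic is 6 − 6 = 0, which agrees with 1 − 1 = 0.

H_0 = Z,  H_1 = Z.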